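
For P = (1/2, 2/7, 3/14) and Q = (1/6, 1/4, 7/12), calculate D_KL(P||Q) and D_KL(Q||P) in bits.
D_KL(P||Q) = 0.5379, D_KL(Q||P) = 0.5305

KL divergence is not symmetric: D_KL(P||Q) ≠ D_KL(Q||P) in general.

D_KL(P||Q) = 0.5379 bits
D_KL(Q||P) = 0.5305 bits

No, they are not equal!

This asymmetry is why KL divergence is not a true distance metric.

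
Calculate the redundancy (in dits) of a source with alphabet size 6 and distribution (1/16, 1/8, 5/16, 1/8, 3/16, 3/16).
0.0466 dits

Redundancy measures how far a source is from maximum entropy:
R = H_max - H(X)

Maximum entropy for 6 symbols: H_max = log_10(6) = 0.7782 dits
Actual entropy: H(X) = 0.7315 dits
Redundancy: R = 0.7782 - 0.7315 = 0.0466 dits

This redundancy represents potential for compression: the source could be compressed by 0.0466 dits per symbol.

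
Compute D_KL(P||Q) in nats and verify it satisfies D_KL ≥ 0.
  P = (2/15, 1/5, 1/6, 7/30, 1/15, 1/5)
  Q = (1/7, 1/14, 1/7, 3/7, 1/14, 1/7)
0.1432 nats

KL divergence satisfies the Gibbs inequality: D_KL(P||Q) ≥ 0 for all distributions P, Q.

D_KL(P||Q) = Σ p(x) log(p(x)/q(x))
Term by term:
  x=0: 2/15 × log_e[(2/15)/(1/7)] = -0.0092
  x=1: 1/5 × log_e[(1/5)/(1/14)] = 0.2059
  x=2: 1/6 × log_e[(1/6)/(1/7)] = 0.0257
  x=3: 7/30 × log_e[(7/30)/(3/7)] = -0.1419
  x=4: 1/15 × log_e[(1/15)/(1/14)] = -0.0046
  x=5: 1/5 × log_e[(1/5)/(1/7)] = 0.0673
D_KL(P||Q) = 0.1432 nats

D_KL(P||Q) = 0.1432 ≥ 0 ✓

This non-negativity is a fundamental property: relative entropy cannot be negative because it measures how different Q is from P.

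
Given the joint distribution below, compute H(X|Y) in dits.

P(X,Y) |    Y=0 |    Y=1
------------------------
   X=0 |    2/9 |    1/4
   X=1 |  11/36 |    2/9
0.2978 dits

Using the chain rule: H(X|Y) = H(X,Y) - H(Y)

First, compute H(X,Y) = 0.5982 dits

Marginal P(Y) = (19/36, 17/36)
H(Y) = 0.3004 dits

H(X|Y) = H(X,Y) - H(Y) = 0.5982 - 0.3004 = 0.2978 dits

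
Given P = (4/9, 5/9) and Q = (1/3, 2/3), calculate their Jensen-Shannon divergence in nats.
0.0065 nats

Jensen-Shannon divergence is:
JSD(P||Q) = 0.5 × D_KL(P||M) + 0.5 × D_KL(Q||M)
where M = 0.5 × (P + Q) is the mixture distribution.

M = 0.5 × (4/9, 5/9) + 0.5 × (1/3, 2/3) = (7/18, 11/18)

D_KL(P||M) = 0.0064 nats
D_KL(Q||M) = 0.0066 nats

JSD(P||Q) = 0.5 × 0.0064 + 0.5 × 0.0066 = 0.0065 nats

Unlike KL divergence, JSD is symmetric and bounded: 0 ≤ JSD ≤ log(2).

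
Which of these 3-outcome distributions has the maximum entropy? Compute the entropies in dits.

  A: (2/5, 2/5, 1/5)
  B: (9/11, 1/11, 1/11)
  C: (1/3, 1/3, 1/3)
C

For a discrete distribution over n outcomes, entropy is maximized by the uniform distribution.

Computing entropies:
H(A) = 0.4581 dits
H(B) = 0.2606 dits
H(C) = 0.4771 dits

The uniform distribution (where all probabilities equal 1/3) achieves the maximum entropy of log_10(3) = 0.4771 dits.

Distribution C has the highest entropy.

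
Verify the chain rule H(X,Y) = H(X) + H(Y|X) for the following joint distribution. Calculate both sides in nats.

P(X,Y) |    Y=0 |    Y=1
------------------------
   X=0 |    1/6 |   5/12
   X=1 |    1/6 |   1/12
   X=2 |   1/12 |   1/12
H(X,Y) = 1.5833, H(X) = 0.9596, H(Y|X) = 0.6236 (all in nats)

Chain rule: H(X,Y) = H(X) + H(Y|X)

Left side — joint entropy directly:
H(X,Y) = -Σ p(x,y) log p(x,y) = 1.5833 nats

Right side — compute H(Y|X) from the conditional distributions:
P(X) = (7/12, 1/4, 1/6), so H(X) = 0.9596 nats
H(Y|X) = Σ_x P(X=x) · H(Y|X=x):
  P(Y|X=0) = (2/7, 5/7), H(Y|X=0) = 0.5983, weight P(X=0) = 7/12
  P(Y|X=1) = (2/3, 1/3), H(Y|X=1) = 0.6365, weight P(X=1) = 1/4
  P(Y|X=2) = (1/2, 1/2), H(Y|X=2) = 0.6931, weight P(X=2) = 1/6
H(Y|X) = 0.6236 nats

H(X) + H(Y|X) = 0.9596 + 0.6236 = 1.5833 nats

Both sides equal 1.5833 nats. ✓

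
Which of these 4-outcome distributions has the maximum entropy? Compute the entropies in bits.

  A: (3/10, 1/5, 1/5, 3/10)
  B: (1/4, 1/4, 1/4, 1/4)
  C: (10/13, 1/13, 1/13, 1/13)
B

For a discrete distribution over n outcomes, entropy is maximized by the uniform distribution.

Computing entropies:
H(A) = 1.9710 bits
H(B) = 2.0000 bits
H(C) = 1.1451 bits

The uniform distribution (where all probabilities equal 1/4) achieves the maximum entropy of log_2(4) = 2.0000 bits.

Distribution B has the highest entropy.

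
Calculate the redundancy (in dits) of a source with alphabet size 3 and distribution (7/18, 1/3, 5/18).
0.0040 dits

Redundancy measures how far a source is from maximum entropy:
R = H_max - H(X)

Maximum entropy for 3 symbols: H_max = log_10(3) = 0.4771 dits
Actual entropy: H(X) = 0.4731 dits
Redundancy: R = 0.4771 - 0.4731 = 0.0040 dits

This redundancy represents potential for compression: the source could be compressed by 0.0040 dits per symbol.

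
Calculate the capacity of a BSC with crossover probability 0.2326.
0.2175 bits

For a binary symmetric channel (BSC) with error probability p:
Capacity C = 1 - H(p) bits per symbol

where H(p) = -p log₂(p) - (1-p) log₂(1-p) is the binary entropy function.

H(0.2326) = 0.7825 bits
C = 1 - 0.7825 = 0.2175 bits per symbol

This means we can reliably transmit up to 0.2175 bits of information per channel use.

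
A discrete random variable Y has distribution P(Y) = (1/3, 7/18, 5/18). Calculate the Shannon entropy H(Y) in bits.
1.5715 bits

Shannon entropy is H(X) = -Σ p(x) log p(x).

For P = (1/3, 7/18, 5/18):
H = -1/3 × log_2(1/3) -7/18 × log_2(7/18) -5/18 × log_2(5/18)
H = 1.5715 bits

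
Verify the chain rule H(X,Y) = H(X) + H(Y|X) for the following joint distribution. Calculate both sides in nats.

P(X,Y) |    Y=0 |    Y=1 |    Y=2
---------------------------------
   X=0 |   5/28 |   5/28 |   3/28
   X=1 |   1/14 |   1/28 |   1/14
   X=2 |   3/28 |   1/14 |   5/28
H(X,Y) = 2.0861, H(X) = 1.0316, H(Y|X) = 1.0545 (all in nats)

Chain rule: H(X,Y) = H(X) + H(Y|X)

Left side — joint entropy directly:
H(X,Y) = -Σ p(x,y) log p(x,y) = 2.0861 nats

Right side — compute H(Y|X) from the conditional distributions:
P(X) = (13/28, 5/28, 5/14), so H(X) = 1.0316 nats
H(Y|X) = Σ_x P(X=x) · H(Y|X=x):
  P(Y|X=0) = (5/13, 5/13, 3/13), H(Y|X=0) = 1.0734, weight P(X=0) = 13/28
  P(Y|X=1) = (2/5, 1/5, 2/5), H(Y|X=1) = 1.0549, weight P(X=1) = 5/28
  P(Y|X=2) = (3/10, 1/5, 1/2), H(Y|X=2) = 1.0297, weight P(X=2) = 5/14
H(Y|X) = 1.0545 nats

H(X) + H(Y|X) = 1.0316 + 1.0545 = 2.0861 nats

Both sides equal 2.0861 nats. ✓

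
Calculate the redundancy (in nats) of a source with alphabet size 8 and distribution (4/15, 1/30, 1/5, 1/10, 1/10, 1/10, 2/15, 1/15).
0.1517 nats

Redundancy measures how far a source is from maximum entropy:
R = H_max - H(X)

Maximum entropy for 8 symbols: H_max = log_e(8) = 2.0794 nats
Actual entropy: H(X) = 1.9277 nats
Redundancy: R = 2.0794 - 1.9277 = 0.1517 nats

This redundancy represents potential for compression: the source could be compressed by 0.1517 nats per symbol.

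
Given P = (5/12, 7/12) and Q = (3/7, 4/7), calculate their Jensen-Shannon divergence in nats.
0.0001 nats

Jensen-Shannon divergence is:
JSD(P||Q) = 0.5 × D_KL(P||M) + 0.5 × D_KL(Q||M)
where M = 0.5 × (P + Q) is the mixture distribution.

M = 0.5 × (5/12, 7/12) + 0.5 × (3/7, 4/7) = (0.422619, 0.577381)

D_KL(P||M) = 0.0001 nats
D_KL(Q||M) = 0.0001 nats

JSD(P||Q) = 0.5 × 0.0001 + 0.5 × 0.0001 = 0.0001 nats

Unlike KL divergence, JSD is symmetric and bounded: 0 ≤ JSD ≤ log(2).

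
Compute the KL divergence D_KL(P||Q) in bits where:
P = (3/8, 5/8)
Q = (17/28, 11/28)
0.1580 bits

KL divergence: D_KL(P||Q) = Σ p(x) log(p(x)/q(x))

Computing term by term:
  x=0: 3/8 × log_2[(3/8)/(17/28)] = 3/8 × -0.6951 = -0.2607
  x=1: 5/8 × log_2[(5/8)/(11/28)] = 5/8 × 0.6699 = 0.4187

D_KL(P||Q) = 0.1580 bits

Note: KL divergence is always non-negative and equals 0 iff P = Q.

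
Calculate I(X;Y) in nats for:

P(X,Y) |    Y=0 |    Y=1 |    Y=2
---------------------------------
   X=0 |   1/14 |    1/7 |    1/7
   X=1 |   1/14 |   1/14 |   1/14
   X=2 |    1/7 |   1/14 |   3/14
0.0334 nats

Mutual information: I(X;Y) = H(X) + H(Y) - H(X,Y)

Marginals:
P(X) = (5/14, 3/14, 3/7), H(X) = 1.0609 nats
P(Y) = (2/7, 2/7, 3/7), H(Y) = 1.0790 nats

Joint entropy: H(X,Y) = 2.1066 nats

I(X;Y) = 1.0609 + 1.0790 - 2.1066 = 0.0334 nats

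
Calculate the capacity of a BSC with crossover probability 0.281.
0.1432 bits

For a binary symmetric channel (BSC) with error probability p:
Capacity C = 1 - H(p) bits per symbol

where H(p) = -p log₂(p) - (1-p) log₂(1-p) is the binary entropy function.

H(0.281) = 0.8568 bits
C = 1 - 0.8568 = 0.1432 bits per symbol

This means we can reliably transmit up to 0.1432 bits of information per channel use.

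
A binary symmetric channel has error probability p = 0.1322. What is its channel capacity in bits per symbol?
0.4366 bits

For a binary symmetric channel (BSC) with error probability p:
Capacity C = 1 - H(p) bits per symbol

where H(p) = -p log₂(p) - (1-p) log₂(1-p) is the binary entropy function.

H(0.1322) = 0.5634 bits
C = 1 - 0.5634 = 0.4366 bits per symbol

This means we can reliably transmit up to 0.4366 bits of information per channel use.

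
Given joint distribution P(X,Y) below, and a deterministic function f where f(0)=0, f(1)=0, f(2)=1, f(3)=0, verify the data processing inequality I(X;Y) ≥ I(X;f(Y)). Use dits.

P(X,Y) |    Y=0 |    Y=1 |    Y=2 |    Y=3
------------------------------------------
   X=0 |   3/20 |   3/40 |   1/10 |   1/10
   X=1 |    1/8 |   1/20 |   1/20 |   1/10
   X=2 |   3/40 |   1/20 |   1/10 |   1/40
I(X;Y) = 0.0150, I(X;f(Y)) = 0.0098, inequality holds: 0.0150 ≥ 0.0098

Data Processing Inequality: For any Markov chain X → Y → Z, we have I(X;Y) ≥ I(X;Z).

Here Z = f(Y) is a deterministic function of Y, forming X → Y → Z.

Original I(X;Y) = 0.0150 dits

After applying f:
P(X,Z) where Z=f(Y):
- P(X,Z=0) = P(X,Y=0) + P(X,Y=1) + P(X,Y=3)
- P(X,Z=1) = P(X,Y=2)

I(X;Z) = I(X;f(Y)) = 0.0098 dits

Verification: 0.0150 ≥ 0.0098 ✓

Information cannot be created by processing; the function f can only lose information about X.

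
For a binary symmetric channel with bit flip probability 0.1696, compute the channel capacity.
0.3432 bits

For a binary symmetric channel (BSC) with error probability p:
Capacity C = 1 - H(p) bits per symbol

where H(p) = -p log₂(p) - (1-p) log₂(1-p) is the binary entropy function.

H(0.1696) = 0.6568 bits
C = 1 - 0.6568 = 0.3432 bits per symbol

This means we can reliably transmit up to 0.3432 bits of information per channel use.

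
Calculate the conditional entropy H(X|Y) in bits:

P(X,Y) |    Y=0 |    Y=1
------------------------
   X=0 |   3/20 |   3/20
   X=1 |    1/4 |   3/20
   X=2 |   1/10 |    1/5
1.5282 bits

Using the chain rule: H(X|Y) = H(X,Y) - H(Y)

First, compute H(X,Y) = 2.5282 bits

Marginal P(Y) = (1/2, 1/2)
H(Y) = 1.0000 bits

H(X|Y) = H(X,Y) - H(Y) = 2.5282 - 1.0000 = 1.5282 bits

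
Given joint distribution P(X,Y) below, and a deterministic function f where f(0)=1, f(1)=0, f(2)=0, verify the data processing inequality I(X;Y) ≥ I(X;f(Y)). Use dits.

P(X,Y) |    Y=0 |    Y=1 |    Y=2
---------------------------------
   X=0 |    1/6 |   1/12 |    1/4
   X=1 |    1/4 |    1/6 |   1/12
I(X;Y) = 0.0287, I(X;f(Y)) = 0.0062, inequality holds: 0.0287 ≥ 0.0062

Data Processing Inequality: For any Markov chain X → Y → Z, we have I(X;Y) ≥ I(X;Z).

Here Z = f(Y) is a deterministic function of Y, forming X → Y → Z.

Original I(X;Y) = 0.0287 dits

After applying f:
P(X,Z) where Z=f(Y):
- P(X,Z=0) = P(X,Y=1) + P(X,Y=2)
- P(X,Z=1) = P(X,Y=0)

I(X;Z) = I(X;f(Y)) = 0.0062 dits

Verification: 0.0287 ≥ 0.0062 ✓

Information cannot be created by processing; the function f can only lose information about X.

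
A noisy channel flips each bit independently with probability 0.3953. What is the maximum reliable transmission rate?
0.0319 bits

For a binary symmetric channel (BSC) with error probability p:
Capacity C = 1 - H(p) bits per symbol

where H(p) = -p log₂(p) - (1-p) log₂(1-p) is the binary entropy function.

H(0.3953) = 0.9681 bits
C = 1 - 0.9681 = 0.0319 bits per symbol

This means we can reliably transmit up to 0.0319 bits of information per channel use.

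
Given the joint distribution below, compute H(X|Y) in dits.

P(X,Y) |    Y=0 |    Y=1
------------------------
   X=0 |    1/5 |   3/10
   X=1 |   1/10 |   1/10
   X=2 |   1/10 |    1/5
0.4442 dits

Using the chain rule: H(X|Y) = H(X,Y) - H(Y)

First, compute H(X,Y) = 0.7365 dits

Marginal P(Y) = (2/5, 3/5)
H(Y) = 0.2923 dits

H(X|Y) = H(X,Y) - H(Y) = 0.7365 - 0.2923 = 0.4442 dits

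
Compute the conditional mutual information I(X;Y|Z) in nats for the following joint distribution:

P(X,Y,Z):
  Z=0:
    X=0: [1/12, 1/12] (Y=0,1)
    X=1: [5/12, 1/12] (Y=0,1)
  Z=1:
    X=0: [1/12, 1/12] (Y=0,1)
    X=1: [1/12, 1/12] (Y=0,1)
0.0341 nats

Conditional mutual information: I(X;Y|Z) = H(X|Z) + H(Y|Z) - H(X,Y|Z)

H(Z) = 0.6365
H(X,Z) = 1.2425 → H(X|Z) = 0.6059
H(Y,Z) = 1.2425 → H(Y|Z) = 0.6059
H(X,Y,Z) = 1.8143 → H(X,Y|Z) = 1.1778

I(X;Y|Z) = 0.6059 + 0.6059 - 1.1778 = 0.0341 nats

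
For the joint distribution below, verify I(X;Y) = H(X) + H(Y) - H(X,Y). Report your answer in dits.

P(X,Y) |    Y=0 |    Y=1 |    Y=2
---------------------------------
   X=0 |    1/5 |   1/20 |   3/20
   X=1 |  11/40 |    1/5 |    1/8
I(X;Y) = 0.0153 dits

Mutual information has multiple equivalent forms:
- I(X;Y) = H(X) - H(X|Y)
- I(X;Y) = H(Y) - H(Y|X)
- I(X;Y) = H(X) + H(Y) - H(X,Y)

Computing all quantities:
H(X) = 0.2923, H(Y) = 0.4583, H(X,Y) = 0.7353
H(X|Y) = 0.2770, H(Y|X) = 0.4430

Verification:
H(X) - H(X|Y) = 0.2923 - 0.2770 = 0.0153
H(Y) - H(Y|X) = 0.4583 - 0.4430 = 0.0153
H(X) + H(Y) - H(X,Y) = 0.2923 + 0.4583 - 0.7353 = 0.0153

All forms give I(X;Y) = 0.0153 dits. ✓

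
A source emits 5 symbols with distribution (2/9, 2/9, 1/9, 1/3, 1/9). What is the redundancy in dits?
0.0376 dits

Redundancy measures how far a source is from maximum entropy:
R = H_max - H(X)

Maximum entropy for 5 symbols: H_max = log_10(5) = 0.6990 dits
Actual entropy: H(X) = 0.6614 dits
Redundancy: R = 0.6990 - 0.6614 = 0.0376 dits

This redundancy represents potential for compression: the source could be compressed by 0.0376 dits per symbol.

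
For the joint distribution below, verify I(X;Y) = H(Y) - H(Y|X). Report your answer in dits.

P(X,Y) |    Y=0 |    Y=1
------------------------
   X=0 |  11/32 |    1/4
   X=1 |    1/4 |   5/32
I(X;Y) = 0.0003 dits

Mutual information has multiple equivalent forms:
- I(X;Y) = H(X) - H(X|Y)
- I(X;Y) = H(Y) - H(Y|X)
- I(X;Y) = H(X) + H(Y) - H(X,Y)

Computing all quantities:
H(X) = 0.2934, H(Y) = 0.2934, H(X,Y) = 0.5864
H(X|Y) = 0.2931, H(Y|X) = 0.2931

Verification:
H(X) - H(X|Y) = 0.2934 - 0.2931 = 0.0003
H(Y) - H(Y|X) = 0.2934 - 0.2931 = 0.0003
H(X) + H(Y) - H(X,Y) = 0.2934 + 0.2934 - 0.5864 = 0.0003

All forms give I(X;Y) = 0.0003 dits. ✓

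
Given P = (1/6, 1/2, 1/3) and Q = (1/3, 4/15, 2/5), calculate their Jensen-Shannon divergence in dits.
0.0146 dits

Jensen-Shannon divergence is:
JSD(P||Q) = 0.5 × D_KL(P||M) + 0.5 × D_KL(Q||M)
where M = 0.5 × (P + Q) is the mixture distribution.

M = 0.5 × (1/6, 1/2, 1/3) + 0.5 × (1/3, 4/15, 2/5) = (1/4, 0.383333, 11/30)

D_KL(P||M) = 0.0146 dits
D_KL(Q||M) = 0.0147 dits

JSD(P||Q) = 0.5 × 0.0146 + 0.5 × 0.0147 = 0.0146 dits

Unlike KL divergence, JSD is symmetric and bounded: 0 ≤ JSD ≤ log(2).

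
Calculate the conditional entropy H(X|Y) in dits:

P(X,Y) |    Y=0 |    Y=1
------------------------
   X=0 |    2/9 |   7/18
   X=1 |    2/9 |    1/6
0.2812 dits

Using the chain rule: H(X|Y) = H(X,Y) - H(Y)

First, compute H(X,Y) = 0.5795 dits

Marginal P(Y) = (4/9, 5/9)
H(Y) = 0.2983 dits

H(X|Y) = H(X,Y) - H(Y) = 0.5795 - 0.2983 = 0.2812 dits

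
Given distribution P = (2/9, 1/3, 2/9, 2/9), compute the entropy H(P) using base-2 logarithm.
1.9749 bits

Shannon entropy is H(X) = -Σ p(x) log p(x).

For P = (2/9, 1/3, 2/9, 2/9):
H = -2/9 × log_2(2/9) -1/3 × log_2(1/3) -2/9 × log_2(2/9) -2/9 × log_2(2/9)
H = 1.9749 bits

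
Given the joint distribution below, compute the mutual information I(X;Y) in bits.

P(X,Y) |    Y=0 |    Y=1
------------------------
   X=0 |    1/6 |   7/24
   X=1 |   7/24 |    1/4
0.0222 bits

Mutual information: I(X;Y) = H(X) + H(Y) - H(X,Y)

Marginals:
P(X) = (11/24, 13/24), H(X) = 0.9950 bits
P(Y) = (11/24, 13/24), H(Y) = 0.9950 bits

Joint entropy: H(X,Y) = 1.9678 bits

I(X;Y) = 0.9950 + 0.9950 - 1.9678 = 0.0222 bits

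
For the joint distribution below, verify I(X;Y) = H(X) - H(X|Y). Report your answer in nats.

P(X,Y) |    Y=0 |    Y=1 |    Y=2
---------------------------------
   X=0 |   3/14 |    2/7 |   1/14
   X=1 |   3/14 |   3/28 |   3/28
I(X;Y) = 0.0355 nats

Mutual information has multiple equivalent forms:
- I(X;Y) = H(X) - H(X|Y)
- I(X;Y) = H(Y) - H(Y|X)
- I(X;Y) = H(X) + H(Y) - H(X,Y)

Computing all quantities:
H(X) = 0.6829, H(Y) = 1.0378, H(X,Y) = 1.6853
H(X|Y) = 0.6474, H(Y|X) = 1.0023

Verification:
H(X) - H(X|Y) = 0.6829 - 0.6474 = 0.0355
H(Y) - H(Y|X) = 1.0378 - 1.0023 = 0.0355
H(X) + H(Y) - H(X,Y) = 0.6829 + 1.0378 - 1.6853 = 0.0355

All forms give I(X;Y) = 0.0355 nats. ✓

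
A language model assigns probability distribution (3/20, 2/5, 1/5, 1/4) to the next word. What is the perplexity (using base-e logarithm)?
3.7417

Perplexity is e^H (or exp(H) for natural log).

First, H = -Σ p log p = 1.3195 nats
Perplexity = e^1.3195 = 3.7417

Interpretation: The model's uncertainty is equivalent to choosing uniformly among 3.7 options.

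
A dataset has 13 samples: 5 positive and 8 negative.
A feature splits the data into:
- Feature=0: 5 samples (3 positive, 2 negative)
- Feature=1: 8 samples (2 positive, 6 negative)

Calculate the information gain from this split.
0.0885 bits

Information Gain = H(Y) - H(Y|Feature)

Before split:
P(positive) = 5/13 = 0.3846
H(Y) = 0.9612 bits

After split:
Feature=0: H = 0.9710 bits (weight = 5/13)
Feature=1: H = 0.8113 bits (weight = 8/13)
H(Y|Feature) = (5/13)×0.9710 + (8/13)×0.8113 = 0.8727 bits

Information Gain = 0.9612 - 0.8727 = 0.0885 bits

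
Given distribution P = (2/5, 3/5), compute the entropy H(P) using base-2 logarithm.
0.9710 bits

Shannon entropy is H(X) = -Σ p(x) log p(x).

For P = (2/5, 3/5):
H = -2/5 × log_2(2/5) -3/5 × log_2(3/5)
H = 0.9710 bits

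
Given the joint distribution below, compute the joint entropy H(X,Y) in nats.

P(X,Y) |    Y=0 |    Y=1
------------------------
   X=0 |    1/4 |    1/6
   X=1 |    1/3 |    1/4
1.3580 nats

Joint entropy is H(X,Y) = -Σ_{x,y} p(x,y) log p(x,y).

Summing over all non-zero entries:
H(X,Y) = -[1/4·log_e(1/4) + 1/6·log_e(1/6) + 1/3·log_e(1/3) + 1/4·log_e(1/4)]
H(X,Y) = 1.3580 nats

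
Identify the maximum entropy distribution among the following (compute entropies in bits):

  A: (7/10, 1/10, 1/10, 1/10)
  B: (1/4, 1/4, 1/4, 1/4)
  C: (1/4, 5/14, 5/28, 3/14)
B

For a discrete distribution over n outcomes, entropy is maximized by the uniform distribution.

Computing entropies:
H(A) = 1.3568 bits
H(B) = 2.0000 bits
H(C) = 1.9506 bits

The uniform distribution (where all probabilities equal 1/4) achieves the maximum entropy of log_2(4) = 2.0000 bits.

Distribution B has the highest entropy.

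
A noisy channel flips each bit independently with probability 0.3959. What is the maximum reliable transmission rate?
0.0315 bits

For a binary symmetric channel (BSC) with error probability p:
Capacity C = 1 - H(p) bits per symbol

where H(p) = -p log₂(p) - (1-p) log₂(1-p) is the binary entropy function.

H(0.3959) = 0.9685 bits
C = 1 - 0.9685 = 0.0315 bits per symbol

This means we can reliably transmit up to 0.0315 bits of information per channel use.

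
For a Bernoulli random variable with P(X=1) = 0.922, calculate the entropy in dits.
0.1189 dits

The binary entropy function is:
H(p) = -p log(p) - (1-p) log(1-p)

H(0.922) = -0.922 × log_10(0.922) - 0.078 × log_10(0.078)
H(0.922) = 0.1189 dits

Note: Binary entropy is maximized at p=0.5 (H=1 bit) and minimized at p=0 or p=1 (H=0).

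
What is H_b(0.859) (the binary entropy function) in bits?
0.5869 bits

The binary entropy function is:
H(p) = -p log(p) - (1-p) log(1-p)

H(0.859) = -0.859 × log_2(0.859) - 0.141 × log_2(0.141)
H(0.859) = 0.5869 bits

Note: Binary entropy is maximized at p=0.5 (H=1 bit) and minimized at p=0 or p=1 (H=0).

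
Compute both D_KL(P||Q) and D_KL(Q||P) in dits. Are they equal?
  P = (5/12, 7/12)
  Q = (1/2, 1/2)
D_KL(P||Q) = 0.0061, D_KL(Q||P) = 0.0061

KL divergence is not symmetric: D_KL(P||Q) ≠ D_KL(Q||P) in general.

D_KL(P||Q) = 0.0061 dits
D_KL(Q||P) = 0.0061 dits

In this case they happen to be equal (to 4 decimal places).

This asymmetry is why KL divergence is not a true distance metric.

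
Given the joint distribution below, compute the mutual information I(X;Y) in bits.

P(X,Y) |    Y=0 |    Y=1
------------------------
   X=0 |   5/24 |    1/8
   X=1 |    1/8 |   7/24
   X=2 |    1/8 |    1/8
0.0596 bits

Mutual information: I(X;Y) = H(X) + H(Y) - H(X,Y)

Marginals:
P(X) = (1/3, 5/12, 1/4), H(X) = 1.5546 bits
P(Y) = (11/24, 13/24), H(Y) = 0.9950 bits

Joint entropy: H(X,Y) = 2.4899 bits

I(X;Y) = 1.5546 + 0.9950 - 2.4899 = 0.0596 bits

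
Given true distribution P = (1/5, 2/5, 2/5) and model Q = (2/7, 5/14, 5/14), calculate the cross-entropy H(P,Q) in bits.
1.5498 bits

Cross-entropy: H(P,Q) = -Σ p(x) log q(x)

Alternatively: H(P,Q) = H(P) + D_KL(P||Q)
H(P) = 1.5219 bits
D_KL(P||Q) = 0.0279 bits

H(P,Q) = 1.5219 + 0.0279 = 1.5498 bits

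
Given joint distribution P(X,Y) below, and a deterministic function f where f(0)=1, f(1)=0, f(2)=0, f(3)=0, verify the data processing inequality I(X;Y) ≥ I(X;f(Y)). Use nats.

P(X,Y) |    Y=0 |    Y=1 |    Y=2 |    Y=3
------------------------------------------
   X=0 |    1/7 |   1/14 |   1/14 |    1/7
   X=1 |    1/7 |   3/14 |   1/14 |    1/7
I(X;Y) = 0.0271, I(X;f(Y)) = 0.0041, inequality holds: 0.0271 ≥ 0.0041

Data Processing Inequality: For any Markov chain X → Y → Z, we have I(X;Y) ≥ I(X;Z).

Here Z = f(Y) is a deterministic function of Y, forming X → Y → Z.

Original I(X;Y) = 0.0271 nats

After applying f:
P(X,Z) where Z=f(Y):
- P(X,Z=0) = P(X,Y=1) + P(X,Y=2) + P(X,Y=3)
- P(X,Z=1) = P(X,Y=0)

I(X;Z) = I(X;f(Y)) = 0.0041 nats

Verification: 0.0271 ≥ 0.0041 ✓

Information cannot be created by processing; the function f can only lose information about X.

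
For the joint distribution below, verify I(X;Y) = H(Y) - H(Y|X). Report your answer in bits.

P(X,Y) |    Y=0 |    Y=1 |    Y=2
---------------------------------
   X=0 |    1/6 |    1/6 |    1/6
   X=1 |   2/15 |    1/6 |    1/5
I(X;Y) = 0.0049 bits

Mutual information has multiple equivalent forms:
- I(X;Y) = H(X) - H(X|Y)
- I(X;Y) = H(Y) - H(Y|X)
- I(X;Y) = H(X) + H(Y) - H(X,Y)

Computing all quantities:
H(X) = 1.0000, H(Y) = 1.5801, H(X,Y) = 2.5753
H(X|Y) = 0.9951, H(Y|X) = 1.5753

Verification:
H(X) - H(X|Y) = 1.0000 - 0.9951 = 0.0049
H(Y) - H(Y|X) = 1.5801 - 1.5753 = 0.0049
H(X) + H(Y) - H(X,Y) = 1.0000 + 1.5801 - 2.5753 = 0.0049

All forms give I(X;Y) = 0.0049 bits. ✓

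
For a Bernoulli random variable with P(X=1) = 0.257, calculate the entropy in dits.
0.2475 dits

The binary entropy function is:
H(p) = -p log(p) - (1-p) log(1-p)

H(0.257) = -0.257 × log_10(0.257) - 0.743 × log_10(0.743)
H(0.257) = 0.2475 dits

Note: Binary entropy is maximized at p=0.5 (H=1 bit) and minimized at p=0 or p=1 (H=0).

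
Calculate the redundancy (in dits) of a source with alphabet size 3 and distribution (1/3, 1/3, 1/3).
0.0000 dits

Redundancy measures how far a source is from maximum entropy:
R = H_max - H(X)

Maximum entropy for 3 symbols: H_max = log_10(3) = 0.4771 dits
Actual entropy: H(X) = 0.4771 dits
Redundancy: R = 0.4771 - 0.4771 = 0.0000 dits

This redundancy represents potential for compression: the source could be compressed by 0.0000 dits per symbol.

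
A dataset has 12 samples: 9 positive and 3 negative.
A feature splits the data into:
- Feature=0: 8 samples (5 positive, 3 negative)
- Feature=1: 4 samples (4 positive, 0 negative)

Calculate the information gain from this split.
0.1750 bits

Information Gain = H(Y) - H(Y|Feature)

Before split:
P(positive) = 9/12 = 0.7500
H(Y) = 0.8113 bits

After split:
Feature=0: H = 0.9544 bits (weight = 8/12)
Feature=1: H = 0.0000 bits (weight = 4/12)
H(Y|Feature) = (8/12)×0.9544 + (4/12)×0.0000 = 0.6363 bits

Information Gain = 0.8113 - 0.6363 = 0.1750 bits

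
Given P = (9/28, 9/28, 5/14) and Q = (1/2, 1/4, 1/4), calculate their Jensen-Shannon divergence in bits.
0.0242 bits

Jensen-Shannon divergence is:
JSD(P||Q) = 0.5 × D_KL(P||M) + 0.5 × D_KL(Q||M)
where M = 0.5 × (P + Q) is the mixture distribution.

M = 0.5 × (9/28, 9/28, 5/14) + 0.5 × (1/2, 1/4, 1/4) = (0.410714, 2/7, 0.303571)

D_KL(P||M) = 0.0247 bits
D_KL(Q||M) = 0.0237 bits

JSD(P||Q) = 0.5 × 0.0247 + 0.5 × 0.0237 = 0.0242 bits

Unlike KL divergence, JSD is symmetric and bounded: 0 ≤ JSD ≤ log(2).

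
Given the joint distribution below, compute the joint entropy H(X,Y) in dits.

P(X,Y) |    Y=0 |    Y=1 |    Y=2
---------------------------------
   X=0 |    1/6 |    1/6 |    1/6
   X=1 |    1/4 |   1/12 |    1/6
0.7592 dits

Joint entropy is H(X,Y) = -Σ_{x,y} p(x,y) log p(x,y).

Summing over all non-zero entries:
H(X,Y) = -[1/6·log_10(1/6) + 1/6·log_10(1/6) + 1/6·log_10(1/6) + 1/4·log_10(1/4) + 1/12·log_10(1/12) + 1/6·log_10(1/6)]
H(X,Y) = 0.7592 dits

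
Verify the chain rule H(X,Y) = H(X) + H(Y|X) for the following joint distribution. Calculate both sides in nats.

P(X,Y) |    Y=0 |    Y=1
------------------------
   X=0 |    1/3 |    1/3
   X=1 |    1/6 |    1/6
H(X,Y) = 1.3297, H(X) = 0.6365, H(Y|X) = 0.6931 (all in nats)

Chain rule: H(X,Y) = H(X) + H(Y|X)

Left side — joint entropy directly:
H(X,Y) = -Σ p(x,y) log p(x,y) = 1.3297 nats

Right side — compute H(Y|X) from the conditional distributions:
P(X) = (2/3, 1/3), so H(X) = 0.6365 nats
H(Y|X) = Σ_x P(X=x) · H(Y|X=x):
  P(Y|X=0) = (1/2, 1/2), H(Y|X=0) = 0.6931, weight P(X=0) = 2/3
  P(Y|X=1) = (1/2, 1/2), H(Y|X=1) = 0.6931, weight P(X=1) = 1/3
H(Y|X) = 0.6931 nats

H(X) + H(Y|X) = 0.6365 + 0.6931 = 1.3297 nats

Both sides equal 1.3297 nats. ✓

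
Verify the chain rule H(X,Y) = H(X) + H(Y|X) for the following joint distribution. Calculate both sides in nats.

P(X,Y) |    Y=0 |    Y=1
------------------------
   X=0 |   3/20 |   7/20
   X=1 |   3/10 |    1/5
H(X,Y) = 1.3351, H(X) = 0.6931, H(Y|X) = 0.6419 (all in nats)

Chain rule: H(X,Y) = H(X) + H(Y|X)

Left side — joint entropy directly:
H(X,Y) = -Σ p(x,y) log p(x,y) = 1.3351 nats

Right side — compute H(Y|X) from the conditional distributions:
P(X) = (1/2, 1/2), so H(X) = 0.6931 nats
H(Y|X) = Σ_x P(X=x) · H(Y|X=x):
  P(Y|X=0) = (3/10, 7/10), H(Y|X=0) = 0.6109, weight P(X=0) = 1/2
  P(Y|X=1) = (3/5, 2/5), H(Y|X=1) = 0.6730, weight P(X=1) = 1/2
H(Y|X) = 0.6419 nats

H(X) + H(Y|X) = 0.6931 + 0.6419 = 1.3351 nats

Both sides equal 1.3351 nats. ✓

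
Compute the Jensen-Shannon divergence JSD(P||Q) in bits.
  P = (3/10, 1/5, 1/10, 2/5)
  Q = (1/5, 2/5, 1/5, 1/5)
0.0685 bits

Jensen-Shannon divergence is:
JSD(P||Q) = 0.5 × D_KL(P||M) + 0.5 × D_KL(Q||M)
where M = 0.5 × (P + Q) is the mixture distribution.

M = 0.5 × (3/10, 1/5, 1/10, 2/5) + 0.5 × (1/5, 2/5, 1/5, 1/5) = (1/4, 3/10, 3/20, 3/10)

D_KL(P||M) = 0.0694 bits
D_KL(Q||M) = 0.0676 bits

JSD(P||Q) = 0.5 × 0.0694 + 0.5 × 0.0676 = 0.0685 bits

Unlike KL divergence, JSD is symmetric and bounded: 0 ≤ JSD ≤ log(2).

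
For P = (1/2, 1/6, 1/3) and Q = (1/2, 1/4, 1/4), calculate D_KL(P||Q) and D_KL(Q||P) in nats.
D_KL(P||Q) = 0.0283, D_KL(Q||P) = 0.0294

KL divergence is not symmetric: D_KL(P||Q) ≠ D_KL(Q||P) in general.

D_KL(P||Q) = 0.0283 nats
D_KL(Q||P) = 0.0294 nats

No, they are not equal!

This asymmetry is why KL divergence is not a true distance metric.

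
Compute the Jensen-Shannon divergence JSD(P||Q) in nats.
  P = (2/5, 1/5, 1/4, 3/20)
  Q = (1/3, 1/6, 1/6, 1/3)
0.0243 nats

Jensen-Shannon divergence is:
JSD(P||Q) = 0.5 × D_KL(P||M) + 0.5 × D_KL(Q||M)
where M = 0.5 × (P + Q) is the mixture distribution.

M = 0.5 × (2/5, 1/5, 1/4, 3/20) + 0.5 × (1/3, 1/6, 1/6, 1/3) = (11/30, 0.183333, 5/24, 0.241667)

D_KL(P||M) = 0.0262 nats
D_KL(Q||M) = 0.0223 nats

JSD(P||Q) = 0.5 × 0.0262 + 0.5 × 0.0223 = 0.0243 nats

Unlike KL divergence, JSD is symmetric and bounded: 0 ≤ JSD ≤ log(2).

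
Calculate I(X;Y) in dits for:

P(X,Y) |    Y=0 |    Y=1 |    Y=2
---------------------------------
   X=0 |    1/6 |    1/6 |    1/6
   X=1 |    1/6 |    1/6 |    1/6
0.0000 dits

Mutual information: I(X;Y) = H(X) + H(Y) - H(X,Y)

Marginals:
P(X) = (1/2, 1/2), H(X) = 0.3010 dits
P(Y) = (1/3, 1/3, 1/3), H(Y) = 0.4771 dits

Joint entropy: H(X,Y) = 0.7782 dits

I(X;Y) = 0.3010 + 0.4771 - 0.7782 = 0.0000 dits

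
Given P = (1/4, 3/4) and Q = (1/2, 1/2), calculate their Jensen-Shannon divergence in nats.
0.0338 nats

Jensen-Shannon divergence is:
JSD(P||Q) = 0.5 × D_KL(P||M) + 0.5 × D_KL(Q||M)
where M = 0.5 × (P + Q) is the mixture distribution.

M = 0.5 × (1/4, 3/4) + 0.5 × (1/2, 1/2) = (3/8, 5/8)

D_KL(P||M) = 0.0354 nats
D_KL(Q||M) = 0.0323 nats

JSD(P||Q) = 0.5 × 0.0354 + 0.5 × 0.0323 = 0.0338 nats

Unlike KL divergence, JSD is symmetric and bounded: 0 ≤ JSD ≤ log(2).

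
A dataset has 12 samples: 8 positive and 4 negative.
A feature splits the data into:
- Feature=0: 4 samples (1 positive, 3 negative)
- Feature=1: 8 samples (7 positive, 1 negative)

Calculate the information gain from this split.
0.2855 bits

Information Gain = H(Y) - H(Y|Feature)

Before split:
P(positive) = 8/12 = 0.6667
H(Y) = 0.9183 bits

After split:
Feature=0: H = 0.8113 bits (weight = 4/12)
Feature=1: H = 0.5436 bits (weight = 8/12)
H(Y|Feature) = (4/12)×0.8113 + (8/12)×0.5436 = 0.6328 bits

Information Gain = 0.9183 - 0.6328 = 0.2855 bits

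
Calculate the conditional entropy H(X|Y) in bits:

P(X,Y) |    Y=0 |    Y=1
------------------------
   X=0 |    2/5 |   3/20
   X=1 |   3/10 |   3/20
0.9897 bits

Using the chain rule: H(X|Y) = H(X,Y) - H(Y)

First, compute H(X,Y) = 1.8710 bits

Marginal P(Y) = (7/10, 3/10)
H(Y) = 0.8813 bits

H(X|Y) = H(X,Y) - H(Y) = 1.8710 - 0.8813 = 0.9897 bits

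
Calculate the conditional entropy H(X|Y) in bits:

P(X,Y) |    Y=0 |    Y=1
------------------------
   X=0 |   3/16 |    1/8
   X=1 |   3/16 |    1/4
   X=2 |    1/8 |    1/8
1.5306 bits

Using the chain rule: H(X|Y) = H(X,Y) - H(Y)

First, compute H(X,Y) = 2.5306 bits

Marginal P(Y) = (1/2, 1/2)
H(Y) = 1.0000 bits

H(X|Y) = H(X,Y) - H(Y) = 2.5306 - 1.0000 = 1.5306 bits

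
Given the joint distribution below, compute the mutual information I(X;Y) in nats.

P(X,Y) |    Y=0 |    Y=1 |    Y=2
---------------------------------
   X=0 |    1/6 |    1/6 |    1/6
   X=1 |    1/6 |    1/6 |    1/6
0.0000 nats

Mutual information: I(X;Y) = H(X) + H(Y) - H(X,Y)

Marginals:
P(X) = (1/2, 1/2), H(X) = 0.6931 nats
P(Y) = (1/3, 1/3, 1/3), H(Y) = 1.0986 nats

Joint entropy: H(X,Y) = 1.7918 nats

I(X;Y) = 0.6931 + 1.0986 - 1.7918 = 0.0000 nats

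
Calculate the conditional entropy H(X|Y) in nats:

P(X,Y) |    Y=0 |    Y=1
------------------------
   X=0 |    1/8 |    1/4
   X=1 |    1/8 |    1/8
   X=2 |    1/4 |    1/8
1.0397 nats

Using the chain rule: H(X|Y) = H(X,Y) - H(Y)

First, compute H(X,Y) = 1.7329 nats

Marginal P(Y) = (1/2, 1/2)
H(Y) = 0.6931 nats

H(X|Y) = H(X,Y) - H(Y) = 1.7329 - 0.6931 = 1.0397 nats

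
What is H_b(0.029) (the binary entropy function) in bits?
0.1894 bits

The binary entropy function is:
H(p) = -p log(p) - (1-p) log(1-p)

H(0.029) = -0.029 × log_2(0.029) - 0.971 × log_2(0.971)
H(0.029) = 0.1894 bits

Note: Binary entropy is maximized at p=0.5 (H=1 bit) and minimized at p=0 or p=1 (H=0).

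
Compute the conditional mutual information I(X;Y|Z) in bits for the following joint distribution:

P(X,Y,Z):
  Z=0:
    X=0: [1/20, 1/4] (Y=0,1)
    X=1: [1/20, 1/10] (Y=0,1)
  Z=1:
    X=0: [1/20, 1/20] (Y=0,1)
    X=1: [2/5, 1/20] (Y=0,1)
0.0609 bits

Conditional mutual information: I(X;Y|Z) = H(X|Z) + H(Y|Z) - H(X,Y|Z)

H(Z) = 0.9928
H(X,Z) = 1.7822 → H(X|Z) = 0.7895
H(Y,Z) = 1.7129 → H(Y|Z) = 0.7201
H(X,Y,Z) = 2.4414 → H(X,Y|Z) = 1.4487

I(X;Y|Z) = 0.7895 + 0.7201 - 1.4487 = 0.0609 bits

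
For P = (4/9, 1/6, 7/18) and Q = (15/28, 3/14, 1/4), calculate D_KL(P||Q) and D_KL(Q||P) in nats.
D_KL(P||Q) = 0.0469, D_KL(Q||P) = 0.0435

KL divergence is not symmetric: D_KL(P||Q) ≠ D_KL(Q||P) in general.

D_KL(P||Q) = 0.0469 nats
D_KL(Q||P) = 0.0435 nats

No, they are not equal!

This asymmetry is why KL divergence is not a true distance metric.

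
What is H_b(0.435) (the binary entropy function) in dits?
0.2973 dits

The binary entropy function is:
H(p) = -p log(p) - (1-p) log(1-p)

H(0.435) = -0.435 × log_10(0.435) - 0.565 × log_10(0.565)
H(0.435) = 0.2973 dits

Note: Binary entropy is maximized at p=0.5 (H=1 bit) and minimized at p=0 or p=1 (H=0).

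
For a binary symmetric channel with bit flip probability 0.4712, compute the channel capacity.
0.0024 bits

For a binary symmetric channel (BSC) with error probability p:
Capacity C = 1 - H(p) bits per symbol

where H(p) = -p log₂(p) - (1-p) log₂(1-p) is the binary entropy function.

H(0.4712) = 0.9976 bits
C = 1 - 0.9976 = 0.0024 bits per symbol

This means we can reliably transmit up to 0.0024 bits of information per channel use.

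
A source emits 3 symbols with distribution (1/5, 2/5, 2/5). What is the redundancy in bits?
0.0630 bits

Redundancy measures how far a source is from maximum entropy:
R = H_max - H(X)

Maximum entropy for 3 symbols: H_max = log_2(3) = 1.5850 bits
Actual entropy: H(X) = 1.5219 bits
Redundancy: R = 1.5850 - 1.5219 = 0.0630 bits

This redundancy represents potential for compression: the source could be compressed by 0.0630 bits per symbol.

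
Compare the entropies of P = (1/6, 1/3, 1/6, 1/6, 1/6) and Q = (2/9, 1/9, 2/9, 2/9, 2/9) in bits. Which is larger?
Q

Computing entropies in bits:
H(P) = 2.2516
H(Q) = 2.2810

Distribution Q has higher entropy.

Intuition: The distribution closer to uniform (more spread out) has higher entropy.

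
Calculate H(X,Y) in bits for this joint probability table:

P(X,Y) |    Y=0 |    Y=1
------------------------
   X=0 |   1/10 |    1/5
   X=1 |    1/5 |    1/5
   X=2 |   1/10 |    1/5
2.5219 bits

Joint entropy is H(X,Y) = -Σ_{x,y} p(x,y) log p(x,y).

Summing over all non-zero entries:
H(X,Y) = -[1/10·log_2(1/10) + 1/5·log_2(1/5) + 1/5·log_2(1/5) + 1/5·log_2(1/5) + 1/10·log_2(1/10) + 1/5·log_2(1/5)]
H(X,Y) = 2.5219 bits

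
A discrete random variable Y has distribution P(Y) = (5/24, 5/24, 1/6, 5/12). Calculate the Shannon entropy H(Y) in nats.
1.3170 nats

Shannon entropy is H(X) = -Σ p(x) log p(x).

For P = (5/24, 5/24, 1/6, 5/12):
H = -5/24 × log_e(5/24) -5/24 × log_e(5/24) -1/6 × log_e(1/6) -5/12 × log_e(5/12)
H = 1.3170 nats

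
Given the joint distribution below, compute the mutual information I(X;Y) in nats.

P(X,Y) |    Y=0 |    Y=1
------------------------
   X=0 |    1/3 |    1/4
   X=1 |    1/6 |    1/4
0.0144 nats

Mutual information: I(X;Y) = H(X) + H(Y) - H(X,Y)

Marginals:
P(X) = (7/12, 5/12), H(X) = 0.6792 nats
P(Y) = (1/2, 1/2), H(Y) = 0.6931 nats

Joint entropy: H(X,Y) = 1.3580 nats

I(X;Y) = 0.6792 + 0.6931 - 1.3580 = 0.0144 nats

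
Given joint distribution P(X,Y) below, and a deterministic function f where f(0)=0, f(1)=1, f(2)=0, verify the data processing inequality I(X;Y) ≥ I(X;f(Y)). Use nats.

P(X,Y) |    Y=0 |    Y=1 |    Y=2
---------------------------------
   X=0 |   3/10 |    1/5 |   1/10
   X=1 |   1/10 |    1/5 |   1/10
I(X;Y) = 0.0322, I(X;f(Y)) = 0.0138, inequality holds: 0.0322 ≥ 0.0138

Data Processing Inequality: For any Markov chain X → Y → Z, we have I(X;Y) ≥ I(X;Z).

Here Z = f(Y) is a deterministic function of Y, forming X → Y → Z.

Original I(X;Y) = 0.0322 nats

After applying f:
P(X,Z) where Z=f(Y):
- P(X,Z=0) = P(X,Y=0) + P(X,Y=2)
- P(X,Z=1) = P(X,Y=1)

I(X;Z) = I(X;f(Y)) = 0.0138 nats

Verification: 0.0322 ≥ 0.0138 ✓

Information cannot be created by processing; the function f can only lose information about X.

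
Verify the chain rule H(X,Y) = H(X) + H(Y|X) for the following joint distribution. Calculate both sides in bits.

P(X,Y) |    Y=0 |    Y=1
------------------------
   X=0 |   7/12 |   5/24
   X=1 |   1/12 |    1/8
H(X,Y) = 1.5988, H(X) = 0.7383, H(Y|X) = 0.8605 (all in bits)

Chain rule: H(X,Y) = H(X) + H(Y|X)

Left side — joint entropy directly:
H(X,Y) = -Σ p(x,y) log p(x,y) = 1.5988 bits

Right side — compute H(Y|X) from the conditional distributions:
P(X) = (19/24, 5/24), so H(X) = 0.7383 bits
H(Y|X) = Σ_x P(X=x) · H(Y|X=x):
  P(Y|X=0) = (14/19, 5/19), H(Y|X=0) = 0.8315, weight P(X=0) = 19/24
  P(Y|X=1) = (2/5, 3/5), H(Y|X=1) = 0.9710, weight P(X=1) = 5/24
H(Y|X) = 0.8605 bits

H(X) + H(Y|X) = 0.7383 + 0.8605 = 1.5988 bits

Both sides equal 1.5988 bits. ✓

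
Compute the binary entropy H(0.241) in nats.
0.5522 nats

The binary entropy function is:
H(p) = -p log(p) - (1-p) log(1-p)

H(0.241) = -0.241 × log_e(0.241) - 0.759 × log_e(0.759)
H(0.241) = 0.5522 nats

Note: Binary entropy is maximized at p=0.5 (H=1 bit) and minimized at p=0 or p=1 (H=0).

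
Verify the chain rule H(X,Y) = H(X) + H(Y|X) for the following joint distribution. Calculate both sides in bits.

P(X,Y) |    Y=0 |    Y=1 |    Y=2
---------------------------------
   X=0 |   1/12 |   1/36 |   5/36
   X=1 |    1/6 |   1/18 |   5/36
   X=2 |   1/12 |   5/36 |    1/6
H(X,Y) = 3.0211, H(X) = 1.5605, H(Y|X) = 1.4605 (all in bits)

Chain rule: H(X,Y) = H(X) + H(Y|X)

Left side — joint entropy directly:
H(X,Y) = -Σ p(x,y) log p(x,y) = 3.0211 bits

Right side — compute H(Y|X) from the conditional distributions:
P(X) = (1/4, 13/36, 7/18), so H(X) = 1.5605 bits
H(Y|X) = Σ_x P(X=x) · H(Y|X=x):
  P(Y|X=0) = (1/3, 1/9, 5/9), H(Y|X=0) = 1.3516, weight P(X=0) = 1/4
  P(Y|X=1) = (6/13, 2/13, 5/13), H(Y|X=1) = 1.4605, weight P(X=1) = 13/36
  P(Y|X=2) = (3/14, 5/14, 3/7), H(Y|X=2) = 1.5306, weight P(X=2) = 7/18
H(Y|X) = 1.4605 bits

H(X) + H(Y|X) = 1.5605 + 1.4605 = 3.0211 bits

Both sides equal 3.0211 bits. ✓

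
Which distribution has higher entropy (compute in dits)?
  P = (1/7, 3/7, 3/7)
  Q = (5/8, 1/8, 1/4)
P

Computing entropies in dits:
H(P) = 0.4361
H(Q) = 0.3910

Distribution P has higher entropy.

Intuition: The distribution closer to uniform (more spread out) has higher entropy.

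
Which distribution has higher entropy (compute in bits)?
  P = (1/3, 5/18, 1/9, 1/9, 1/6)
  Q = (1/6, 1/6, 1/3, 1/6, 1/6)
Q

Computing entropies in bits:
H(P) = 2.1769
H(Q) = 2.2516

Distribution Q has higher entropy.

Intuition: The distribution closer to uniform (more spread out) has higher entropy.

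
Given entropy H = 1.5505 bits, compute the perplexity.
2.9292

Perplexity is 2^H (or exp(H) for natural log).

H = 1.5505 bits
Perplexity = 2^1.5505 = 2.9292

Interpretation: The model's uncertainty is equivalent to choosing uniformly among 2.9 options.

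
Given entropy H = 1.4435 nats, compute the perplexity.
4.2355

Perplexity is e^H (or exp(H) for natural log).

H = 1.4435 nats
Perplexity = e^1.4435 = 4.2355

Interpretation: The model's uncertainty is equivalent to choosing uniformly among 4.2 options.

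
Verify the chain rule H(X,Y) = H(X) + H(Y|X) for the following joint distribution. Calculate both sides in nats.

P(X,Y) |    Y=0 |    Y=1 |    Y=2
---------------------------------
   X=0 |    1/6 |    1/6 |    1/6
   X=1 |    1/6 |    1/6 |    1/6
H(X,Y) = 1.7918, H(X) = 0.6931, H(Y|X) = 1.0986 (all in nats)

Chain rule: H(X,Y) = H(X) + H(Y|X)

Left side — joint entropy directly:
H(X,Y) = -Σ p(x,y) log p(x,y) = 1.7918 nats

Right side — compute H(Y|X) from the conditional distributions:
P(X) = (1/2, 1/2), so H(X) = 0.6931 nats
H(Y|X) = Σ_x P(X=x) · H(Y|X=x):
  P(Y|X=0) = (1/3, 1/3, 1/3), H(Y|X=0) = 1.0986, weight P(X=0) = 1/2
  P(Y|X=1) = (1/3, 1/3, 1/3), H(Y|X=1) = 1.0986, weight P(X=1) = 1/2
H(Y|X) = 1.0986 nats

H(X) + H(Y|X) = 0.6931 + 1.0986 = 1.7918 nats

Both sides equal 1.7918 nats. ✓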